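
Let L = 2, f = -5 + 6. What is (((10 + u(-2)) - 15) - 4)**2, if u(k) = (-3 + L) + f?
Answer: 81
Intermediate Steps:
f = 1
u(k) = 0 (u(k) = (-3 + 2) + 1 = -1 + 1 = 0)
(((10 + u(-2)) - 15) - 4)**2 = (((10 + 0) - 15) - 4)**2 = ((10 - 15) - 4)**2 = (-5 - 4)**2 = (-9)**2 = 81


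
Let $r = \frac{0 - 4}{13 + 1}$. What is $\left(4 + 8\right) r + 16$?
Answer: $\frac{88}{7} \approx 12.571$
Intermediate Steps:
$r = - \frac{2}{7}$ ($r = \frac{1}{14} \left(-4\right) = - \frac{2}{7} \approx -0.28571$)
$\left(4 + 8\right) r + 16 = \left(4 + 8\right) \left(- \frac{2}{7}\right) + 16 = 12 \left(- \frac{2}{7}\right) + 16 = - \frac{24}{7} + 16 = \frac{88}{7}$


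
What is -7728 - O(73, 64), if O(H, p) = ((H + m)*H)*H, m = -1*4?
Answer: -375429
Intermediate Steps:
m = -4
O(H, p) = H**2*(-4 + H) (O(H, p) = ((H - 4)*H)*H = ((-4 + H)*H)*H = (H*(-4 + H))*H = H**2*(-4 + H))
-7728 - O(73, 64) = -7728 - 73**2*(-4 + 73) = -7728 - 5329*69 = -7728 - 1*367701 = -7728 - 367701 = -375429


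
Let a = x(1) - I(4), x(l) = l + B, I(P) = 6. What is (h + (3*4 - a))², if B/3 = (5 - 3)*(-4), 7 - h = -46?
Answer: 8836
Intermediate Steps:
h = 53 (h = 7 - 1*(-46) = 7 + 46 = 53)
B = -24 (B = 3*((5 - 3)*(-4)) = 3*(2*(-4)) = 3*(-8) = -24)
x(l) = -24 + l (x(l) = l - 24 = -24 + l)
a = -29 (a = (-24 + 1) - 1*6 = -23 - 6 = -29)
(h + (3*4 - a))² = (53 + (3*4 - 1*(-29)))² = (53 + (12 + 29))² = (53 + 41)² = 94² = 8836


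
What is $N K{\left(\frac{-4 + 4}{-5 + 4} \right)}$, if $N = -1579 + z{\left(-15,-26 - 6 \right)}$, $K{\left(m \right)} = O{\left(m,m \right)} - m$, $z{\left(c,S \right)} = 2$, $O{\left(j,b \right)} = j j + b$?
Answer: $0$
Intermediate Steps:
$O{\left(j,b \right)} = b + j^{2}$ ($O{\left(j,b \right)} = j^{2} + b = b + j^{2}$)
$K{\left(m \right)} = m^{2}$ ($K{\left(m \right)} = \left(m + m^{2}\right) - m = m^{2}$)
$N = -1577$ ($N = -1579 + 2 = -1577$)
$N K{\left(\frac{-4 + 4}{-5 + 4} \right)} = - 1577 \left(\frac{-4 + 4}{-5 + 4}\right)^{2} = - 1577 \left(\frac{0}{-1}\right)^{2} = - 1577 \left(0 \left(-1\right)\right)^{2} = - 1577 \cdot 0^{2} = \left(-1577\right) 0 = 0$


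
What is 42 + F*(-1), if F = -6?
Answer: 48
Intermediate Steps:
42 + F*(-1) = 42 - 6*(-1) = 42 + 6 = 48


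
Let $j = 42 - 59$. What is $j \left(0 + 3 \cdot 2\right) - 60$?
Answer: $-162$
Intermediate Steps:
$j = -17$ ($j = 42 - 59 = -17$)
$j \left(0 + 3 \cdot 2\right) - 60 = - 17 \left(0 + 3 \cdot 2\right) - 60 = - 17 \left(0 + 6\right) - 60 = \left(-17\right) 6 - 60 = -102 - 60 = -162$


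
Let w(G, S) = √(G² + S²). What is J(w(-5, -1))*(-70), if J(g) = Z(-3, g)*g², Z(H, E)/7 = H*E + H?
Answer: 38220 + 38220*√26 ≈ 2.3310e+5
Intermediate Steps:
Z(H, E) = 7*H + 7*E*H (Z(H, E) = 7*(H*E + H) = 7*(E*H + H) = 7*(H + E*H) = 7*H + 7*E*H)
J(g) = g²*(-21 - 21*g) (J(g) = (7*(-3)*(1 + g))*g² = (-21 - 21*g)*g² = g²*(-21 - 21*g))
J(w(-5, -1))*(-70) = (21*(√((-5)² + (-1)²))²*(-1 - √((-5)² + (-1)²)))*(-70) = (21*(√(25 + 1))²*(-1 - √(25 + 1)))*(-70) = (21*(√26)²*(-1 - √26))*(-70) = (21*26*(-1 - √26))*(-70) = (-546 - 546*√26)*(-70) = 38220 + 38220*√26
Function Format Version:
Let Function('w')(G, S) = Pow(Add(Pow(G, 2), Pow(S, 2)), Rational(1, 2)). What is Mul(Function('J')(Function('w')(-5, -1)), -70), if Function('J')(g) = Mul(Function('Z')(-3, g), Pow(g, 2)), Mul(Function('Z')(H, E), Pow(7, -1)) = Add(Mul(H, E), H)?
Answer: Add(38220, Mul(38220, Pow(26, Rational(1, 2)))) ≈ 2.3310e+5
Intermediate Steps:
Function('Z')(H, E) = Add(Mul(7, H), Mul(7, E, H)) (Function('Z')(H, E) = Mul(7, Add(Mul(H, E), H)) = Mul(7, Add(Mul(E, H), H)) = Mul(7, Add(H, Mul(E, H))) = Add(Mul(7, H), Mul(7, E, H)))
Function('J')(g) = Mul(Pow(g, 2), Add(-21, Mul(-21, g))) (Function('J')(g) = Mul(Mul(7, -3, Add(1, g)), Pow(g, 2)) = Mul(Add(-21, Mul(-21, g)), Pow(g, 2)) = Mul(Pow(g, 2), Add(-21, Mul(-21, g))))
Mul(Function('J')(Function('w')(-5, -1)), -70) = Mul(Mul(21, Pow(Pow(Add(Pow(-5, 2), Pow(-1, 2)), Rational(1, 2)), 2), Add(-1, Mul(-1, Pow(Add(Pow(-5, 2), Pow(-1, 2)), Rational(1, 2))))), -70) = Mul(Mul(21, Pow(Pow(Add(25, 1), Rational(1, 2)), 2), Add(-1, Mul(-1, Pow(Add(25, 1), Rational(1, 2))))), -70) = Mul(Mul(21, Pow(Pow(26, Rational(1, 2)), 2), Add(-1, Mul(-1, Pow(26, Rational(1, 2))))), -70) = Mul(Mul(21, 26, Add(-1, Mul(-1, Pow(26, Rational(1, 2))))), -70) = Mul(Add(-546, Mul(-546, Pow(26, Rational(1, 2)))), -70) = Add(38220, Mul(38220, Pow(26, Rational(1, 2))))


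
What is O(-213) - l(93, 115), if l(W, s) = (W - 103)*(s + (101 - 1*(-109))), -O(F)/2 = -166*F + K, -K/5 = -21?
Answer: -67676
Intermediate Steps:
K = 105 (K = -5*(-21) = 105)
O(F) = -210 + 332*F (O(F) = -2*(-166*F + 105) = -2*(105 - 166*F) = -210 + 332*F)
l(W, s) = (-103 + W)*(210 + s) (l(W, s) = (-103 + W)*(s + (101 + 109)) = (-103 + W)*(s + 210) = (-103 + W)*(210 + s))
O(-213) - l(93, 115) = (-210 + 332*(-213)) - (-21630 - 103*115 + 210*93 + 93*115) = (-210 - 70716) - (-21630 - 11845 + 19530 + 10695) = -70926 - 1*(-3250) = -70926 + 3250 = -67676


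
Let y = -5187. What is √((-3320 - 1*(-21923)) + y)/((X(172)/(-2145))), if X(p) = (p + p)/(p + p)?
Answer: -4290*√3354 ≈ -2.4845e+5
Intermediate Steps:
X(p) = 1 (X(p) = (2*p)/((2*p)) = (2*p)*(1/(2*p)) = 1)
√((-3320 - 1*(-21923)) + y)/((X(172)/(-2145))) = √((-3320 - 1*(-21923)) - 5187)/((1/(-2145))) = √((-3320 + 21923) - 5187)/((1*(-1/2145))) = √(18603 - 5187)/(-1/2145) = √13416*(-2145) = (2*√3354)*(-2145) = -4290*√3354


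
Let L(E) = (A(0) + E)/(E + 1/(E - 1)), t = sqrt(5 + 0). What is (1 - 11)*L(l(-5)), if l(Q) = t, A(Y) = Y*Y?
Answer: -250/31 + 10*sqrt(5)/31 ≈ -7.3432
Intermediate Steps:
t = sqrt(5) ≈ 2.2361
A(Y) = Y**2
l(Q) = sqrt(5)
L(E) = E/(E + 1/(-1 + E)) (L(E) = (0**2 + E)/(E + 1/(E - 1)) = (0 + E)/(E + 1/(-1 + E)) = E/(E + 1/(-1 + E)))
(1 - 11)*L(l(-5)) = (1 - 11)*(sqrt(5)*(-1 + sqrt(5))/(1 + (sqrt(5))**2 - sqrt(5))) = -10*sqrt(5)*(-1 + sqrt(5))/(1 + 5 - sqrt(5)) = -10*sqrt(5)*(-1 + sqrt(5))/(6 - sqrt(5))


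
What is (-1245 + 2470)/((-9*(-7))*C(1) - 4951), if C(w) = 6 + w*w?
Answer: -245/902 ≈ -0.27162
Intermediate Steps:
C(w) = 6 + w**2
(-1245 + 2470)/((-9*(-7))*C(1) - 4951) = (-1245 + 2470)/((-9*(-7))*(6 + 1**2) - 4951) = 1225/(63*(6 + 1) - 4951) = 1225/(63*7 - 4951) = 1225/(441 - 4951) = 1225/(-4510) = 1225*(-1/4510) = -245/902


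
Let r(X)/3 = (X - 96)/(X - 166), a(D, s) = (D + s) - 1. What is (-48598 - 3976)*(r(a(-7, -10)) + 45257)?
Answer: -109454204905/46 ≈ -2.3794e+9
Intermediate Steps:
a(D, s) = -1 + D + s
r(X) = 3*(-96 + X)/(-166 + X) (r(X) = 3*((X - 96)/(X - 166)) = 3*((-96 + X)/(-166 + X)) = 3*(-96 + X)/(-166 + X))
(-48598 - 3976)*(r(a(-7, -10)) + 45257) = (-48598 - 3976)*(3*(-96 + (-1 - 7 - 10))/(-166 + (-1 - 7 - 10)) + 45257) = -52574*(3*(-96 - 18)/(-166 - 18) + 45257) = -52574*(3*(-114)/(-184) + 45257) = -52574*(3*(-1/184)*(-114) + 45257) = -52574*(171/92 + 45257) = -52574*4163815/92 = -109454204905/46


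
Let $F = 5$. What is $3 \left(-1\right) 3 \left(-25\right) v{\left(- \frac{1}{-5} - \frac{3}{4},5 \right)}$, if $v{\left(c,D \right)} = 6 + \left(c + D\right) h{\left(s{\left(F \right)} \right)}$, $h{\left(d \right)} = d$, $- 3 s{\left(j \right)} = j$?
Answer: $- \frac{1275}{4} \approx -318.75$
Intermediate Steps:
$s{\left(j \right)} = - \frac{j}{3}$
$v{\left(c,D \right)} = 6 - \frac{5 D}{3} - \frac{5 c}{3}$ ($v{\left(c,D \right)} = 6 + \left(c + D\right) \left(\left(- \frac{1}{3}\right) 5\right) = 6 + \left(D + c\right) \left(- \frac{5}{3}\right) = 6 - \left(\frac{5 D}{3} + \frac{5 c}{3}\right) = 6 - \frac{5 D}{3} - \frac{5 c}{3}$)
$3 \left(-1\right) 3 \left(-25\right) v{\left(- \frac{1}{-5} - \frac{3}{4},5 \right)} = 3 \left(-1\right) 3 \left(-25\right) \left(6 - \frac{25}{3} - \frac{5 \left(- \frac{1}{-5} - \frac{3}{4}\right)}{3}\right) = \left(-3\right) 3 \left(-25\right) \left(6 - \frac{25}{3} - \frac{5 \left(\left(-1\right) \left(- \frac{1}{5}\right) - \frac{3}{4}\right)}{3}\right) = \left(-9\right) \left(-25\right) \left(6 - \frac{25}{3} - \frac{5 \left(\frac{1}{5} - \frac{3}{4}\right)}{3}\right) = 225 \left(6 - \frac{25}{3} - - \frac{11}{12}\right) = 225 \left(6 - \frac{25}{3} + \frac{11}{12}\right) = 225 \left(- \frac{17}{12}\right) = - \frac{1275}{4}$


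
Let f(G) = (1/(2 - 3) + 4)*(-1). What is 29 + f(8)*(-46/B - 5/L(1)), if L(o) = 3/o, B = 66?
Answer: 397/11 ≈ 36.091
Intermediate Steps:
f(G) = -3 (f(G) = (1/(-1) + 4)*(-1) = (-1 + 4)*(-1) = 3*(-1) = -3)
29 + f(8)*(-46/B - 5/L(1)) = 29 - 3*(-46/66 - 5/(3/1)) = 29 - 3*(-46*1/66 - 5/(3*1)) = 29 - 3*(-23/33 - 5/3) = 29 - 3*(-26/11) = 29 + 78/11 = 397/11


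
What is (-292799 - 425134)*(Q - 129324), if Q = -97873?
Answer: 163112223801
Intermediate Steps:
(-292799 - 425134)*(Q - 129324) = (-292799 - 425134)*(-97873 - 129324) = -717933*(-227197) = 163112223801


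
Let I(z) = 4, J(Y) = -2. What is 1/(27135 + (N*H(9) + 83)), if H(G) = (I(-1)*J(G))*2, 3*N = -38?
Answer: 3/82262 ≈ 3.6469e-5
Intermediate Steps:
N = -38/3 (N = (⅓)*(-38) = -38/3 ≈ -12.667)
H(G) = -16 (H(G) = (4*(-2))*2 = -8*2 = -16)
1/(27135 + (N*H(9) + 83)) = 1/(27135 + (-38/3*(-16) + 83)) = 1/(27135 + (608/3 + 83)) = 1/(27135 + 857/3) = 1/(82262/3) = 3/82262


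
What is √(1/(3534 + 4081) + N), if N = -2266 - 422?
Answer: I*√155872341185/7615 ≈ 51.846*I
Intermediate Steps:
N = -2688
√(1/(3534 + 4081) + N) = √(1/(3534 + 4081) - 2688) = √(1/7615 - 2688) = √(-20469119/7615) = I*√155872341185/7615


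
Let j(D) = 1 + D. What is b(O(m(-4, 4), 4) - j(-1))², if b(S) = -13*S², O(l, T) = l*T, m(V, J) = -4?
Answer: 11075584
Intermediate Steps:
O(l, T) = T*l
b(O(m(-4, 4), 4) - j(-1))² = (-13*(4*(-4) - (1 - 1))²)² = (-13*(-16 - 1*0)²)² = (-13*(-16 + 0)²)² = (-13*(-16)²)² = (-13*256)² = (-3328)² = 11075584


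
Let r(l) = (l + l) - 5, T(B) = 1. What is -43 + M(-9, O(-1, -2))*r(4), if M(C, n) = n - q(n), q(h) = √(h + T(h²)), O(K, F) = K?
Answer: -46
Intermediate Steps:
r(l) = -5 + 2*l (r(l) = 2*l - 5 = -5 + 2*l)
q(h) = √(1 + h) (q(h) = √(h + 1) = √(1 + h))
M(C, n) = n - √(1 + n)
-43 + M(-9, O(-1, -2))*r(4) = -43 + (-1 - √(1 - 1))*(-5 + 2*4) = -43 + (-1 - √0)*(-5 + 8) = -43 + (-1 - 1*0)*3 = -43 + (-1 + 0)*3 = -43 - 1*3 = -43 - 3 = -46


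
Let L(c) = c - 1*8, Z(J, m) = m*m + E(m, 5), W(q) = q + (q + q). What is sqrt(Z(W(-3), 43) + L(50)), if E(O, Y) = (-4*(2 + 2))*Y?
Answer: sqrt(1811) ≈ 42.556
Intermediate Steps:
E(O, Y) = -16*Y (E(O, Y) = (-4*4)*Y = -16*Y)
W(q) = 3*q (W(q) = q + 2*q = 3*q)
Z(J, m) = -80 + m**2 (Z(J, m) = m*m - 16*5 = m**2 - 80 = -80 + m**2)
L(c) = -8 + c (L(c) = c - 8 = -8 + c)
sqrt(Z(W(-3), 43) + L(50)) = sqrt((-80 + 43**2) + (-8 + 50)) = sqrt((-80 + 1849) + 42) = sqrt(1769 + 42) = sqrt(1811)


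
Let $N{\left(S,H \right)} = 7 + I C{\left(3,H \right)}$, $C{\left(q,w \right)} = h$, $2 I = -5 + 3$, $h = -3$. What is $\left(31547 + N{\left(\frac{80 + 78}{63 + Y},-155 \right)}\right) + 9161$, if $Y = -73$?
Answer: $40718$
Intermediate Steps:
$I = -1$ ($I = \frac{-5 + 3}{2} = \frac{1}{2} \left(-2\right) = -1$)
$C{\left(q,w \right)} = -3$
$N{\left(S,H \right)} = 10$ ($N{\left(S,H \right)} = 7 - -3 = 7 + 3 = 10$)
$\left(31547 + N{\left(\frac{80 + 78}{63 + Y},-155 \right)}\right) + 9161 = \left(31547 + 10\right) + 9161 = 31557 + 9161 = 40718$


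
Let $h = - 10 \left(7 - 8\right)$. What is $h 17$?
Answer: $170$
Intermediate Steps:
$h = 10$ ($h = \left(-10\right) \left(-1\right) = 10$)
$h 17 = 10 \cdot 17 = 170$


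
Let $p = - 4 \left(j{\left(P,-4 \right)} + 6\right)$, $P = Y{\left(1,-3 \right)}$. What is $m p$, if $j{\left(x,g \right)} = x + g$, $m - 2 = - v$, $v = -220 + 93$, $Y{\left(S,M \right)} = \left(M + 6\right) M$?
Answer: $3612$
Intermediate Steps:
$Y{\left(S,M \right)} = M \left(6 + M\right)$ ($Y{\left(S,M \right)} = \left(6 + M\right) M = M \left(6 + M\right)$)
$P = -9$ ($P = - 3 \left(6 - 3\right) = \left(-3\right) 3 = -9$)
$v = -127$
$m = 129$ ($m = 2 - -127 = 2 + 127 = 129$)
$j{\left(x,g \right)} = g + x$
$p = 28$ ($p = - 4 \left(\left(-4 - 9\right) + 6\right) = - 4 \left(-13 + 6\right) = \left(-4\right) \left(-7\right) = 28$)
$m p = 129 \cdot 28 = 3612$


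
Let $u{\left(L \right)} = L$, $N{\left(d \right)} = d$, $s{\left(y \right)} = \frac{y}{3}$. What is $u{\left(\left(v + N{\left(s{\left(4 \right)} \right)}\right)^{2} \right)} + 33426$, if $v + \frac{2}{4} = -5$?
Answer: $\frac{1203961}{36} \approx 33443.0$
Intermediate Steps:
$v = - \frac{11}{2}$ ($v = - \frac{1}{2} - 5 = - \frac{11}{2} \approx -5.5$)
$s{\left(y \right)} = \frac{y}{3}$ ($s{\left(y \right)} = y \frac{1}{3} = \frac{y}{3}$)
$u{\left(\left(v + N{\left(s{\left(4 \right)} \right)}\right)^{2} \right)} + 33426 = \left(- \frac{11}{2} + \frac{1}{3} \cdot 4\right)^{2} + 33426 = \left(- \frac{11}{2} + \frac{4}{3}\right)^{2} + 33426 = \left(- \frac{25}{6}\right)^{2} + 33426 = \frac{625}{36} + 33426 = \frac{1203961}{36}$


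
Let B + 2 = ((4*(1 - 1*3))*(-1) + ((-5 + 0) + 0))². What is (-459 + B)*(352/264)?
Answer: -1808/3 ≈ -602.67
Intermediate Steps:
B = 7 (B = -2 + ((4*(1 - 1*3))*(-1) + ((-5 + 0) + 0))² = -2 + ((4*(1 - 3))*(-1) + (-5 + 0))² = -2 + ((4*(-2))*(-1) - 5)² = -2 + (-8*(-1) - 5)² = -2 + (8 - 5)² = -2 + 3² = -2 + 9 = 7)
(-459 + B)*(352/264) = (-459 + 7)*(352/264) = -159104/264 = -452*4/3 = -1808/3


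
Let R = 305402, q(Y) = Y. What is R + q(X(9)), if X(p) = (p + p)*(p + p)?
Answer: 305726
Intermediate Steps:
X(p) = 4*p² (X(p) = (2*p)*(2*p) = 4*p²)
R + q(X(9)) = 305402 + 4*9² = 305402 + 4*81 = 305402 + 324 = 305726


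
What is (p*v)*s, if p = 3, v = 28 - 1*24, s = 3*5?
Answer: 180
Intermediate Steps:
s = 15
v = 4 (v = 28 - 24 = 4)
(p*v)*s = (3*4)*15 = 12*15 = 180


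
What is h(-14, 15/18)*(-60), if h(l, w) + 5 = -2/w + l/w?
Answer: 1452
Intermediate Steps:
h(l, w) = -5 - 2/w + l/w (h(l, w) = -5 + (-2/w + l/w) = -5 - 2/w + l/w)
h(-14, 15/18)*(-60) = ((-2 - 14 - 75/18)/((15/18)))*(-60) = ((-2 - 14 - 75/18)/((15*(1/18))))*(-60) = ((-2 - 14 - 5*5/6)/(5/6))*(-60) = (6*(-2 - 14 - 25/6)/5)*(-60) = ((6/5)*(-121/6))*(-60) = -121/5*(-60) = 1452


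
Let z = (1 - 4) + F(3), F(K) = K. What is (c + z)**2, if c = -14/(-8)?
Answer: 49/16 ≈ 3.0625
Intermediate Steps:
z = 0 (z = (1 - 4) + 3 = -3 + 3 = 0)
c = 7/4 (c = -14*(-1/8) = 7/4 ≈ 1.7500)
(c + z)**2 = (7/4 + 0)**2 = (7/4)**2 = 49/16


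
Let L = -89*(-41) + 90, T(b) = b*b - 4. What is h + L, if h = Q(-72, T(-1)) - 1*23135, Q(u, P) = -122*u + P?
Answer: -10615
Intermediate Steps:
T(b) = -4 + b² (T(b) = b² - 4 = -4 + b²)
Q(u, P) = P - 122*u
L = 3739 (L = 3649 + 90 = 3739)
h = -14354 (h = ((-4 + (-1)²) - 122*(-72)) - 1*23135 = ((-4 + 1) + 8784) - 23135 = (-3 + 8784) - 23135 = 8781 - 23135 = -14354)
h + L = -14354 + 3739 = -10615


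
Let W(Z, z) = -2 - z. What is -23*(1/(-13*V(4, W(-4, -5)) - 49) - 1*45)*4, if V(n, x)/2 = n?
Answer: 633512/153 ≈ 4140.6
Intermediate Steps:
V(n, x) = 2*n
-23*(1/(-13*V(4, W(-4, -5)) - 49) - 1*45)*4 = -23*(1/(-26*4 - 49) - 1*45)*4 = -23*(1/(-13*8 - 49) - 45)*4 = -23*(1/(-104 - 49) - 45)*4 = -23*(1/(-153) - 45)*4 = -23*(-1/153 - 45)*4 = -23*(-6886/153)*4 = (158378/153)*4 = 633512/153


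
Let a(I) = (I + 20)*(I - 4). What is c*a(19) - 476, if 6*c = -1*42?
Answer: -4571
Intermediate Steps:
c = -7 (c = (-1*42)/6 = (⅙)*(-42) = -7)
a(I) = (-4 + I)*(20 + I) (a(I) = (20 + I)*(-4 + I) = (-4 + I)*(20 + I))
c*a(19) - 476 = -7*(-80 + 19² + 16*19) - 476 = -7*(-80 + 361 + 304) - 476 = -7*585 - 476 = -4095 - 476 = -4571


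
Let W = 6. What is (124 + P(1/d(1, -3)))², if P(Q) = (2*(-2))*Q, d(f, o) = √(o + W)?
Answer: 46144/3 - 992*√3/3 ≈ 14809.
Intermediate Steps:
d(f, o) = √(6 + o) (d(f, o) = √(o + 6) = √(6 + o))
P(Q) = -4*Q
(124 + P(1/d(1, -3)))² = (124 - 4/√(6 - 3))² = (124 - 4*√3/3)²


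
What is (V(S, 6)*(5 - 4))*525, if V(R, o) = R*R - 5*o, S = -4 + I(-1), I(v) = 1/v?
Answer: -2625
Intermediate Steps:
S = -5 (S = -4 + 1/(-1) = -4 - 1 = -5)
V(R, o) = R² - 5*o
(V(S, 6)*(5 - 4))*525 = (((-5)² - 5*6)*(5 - 4))*525 = ((25 - 30)*1)*525 = -5*1*525 = -5*525 = -2625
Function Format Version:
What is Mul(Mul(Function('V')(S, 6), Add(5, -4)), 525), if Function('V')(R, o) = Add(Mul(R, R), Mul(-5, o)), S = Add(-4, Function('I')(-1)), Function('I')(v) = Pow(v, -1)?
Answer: -2625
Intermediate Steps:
S = -5 (S = Add(-4, Pow(-1, -1)) = Add(-4, -1) = -5)
Function('V')(R, o) = Add(Pow(R, 2), Mul(-5, o))
Mul(Mul(Function('V')(S, 6), Add(5, -4)), 525) = Mul(Mul(Add(Pow(-5, 2), Mul(-5, 6)), Add(5, -4)), 525) = Mul(Mul(Add(25, -30), 1), 525) = Mul(Mul(-5, 1), 525) = Mul(-5, 525) = -2625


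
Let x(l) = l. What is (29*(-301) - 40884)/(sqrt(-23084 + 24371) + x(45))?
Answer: -248065/82 + 49613*sqrt(143)/246 ≈ -613.45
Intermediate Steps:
(29*(-301) - 40884)/(sqrt(-23084 + 24371) + x(45)) = (29*(-301) - 40884)/(sqrt(-23084 + 24371) + 45) = (-8729 - 40884)/(sqrt(1287) + 45) = -49613/(3*sqrt(143) + 45) = -49613/(45 + 3*sqrt(143))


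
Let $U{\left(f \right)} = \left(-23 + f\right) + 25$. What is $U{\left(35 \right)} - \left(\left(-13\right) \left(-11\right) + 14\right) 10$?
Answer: $-1533$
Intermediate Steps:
$U{\left(f \right)} = 2 + f$
$U{\left(35 \right)} - \left(\left(-13\right) \left(-11\right) + 14\right) 10 = \left(2 + 35\right) - \left(\left(-13\right) \left(-11\right) + 14\right) 10 = 37 - \left(143 + 14\right) 10 = 37 - 157 \cdot 10 = 37 - 1570 = -1533$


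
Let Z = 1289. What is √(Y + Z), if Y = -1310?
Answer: I*√21 ≈ 4.5826*I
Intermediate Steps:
√(Y + Z) = √(-1310 + 1289) = √(-21) = I*√21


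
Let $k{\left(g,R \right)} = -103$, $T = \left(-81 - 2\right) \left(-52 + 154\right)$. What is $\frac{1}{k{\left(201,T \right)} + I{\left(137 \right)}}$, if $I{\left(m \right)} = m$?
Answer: $\frac{1}{34} \approx 0.029412$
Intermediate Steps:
$T = -8466$ ($T = \left(-83\right) 102 = -8466$)
$\frac{1}{k{\left(201,T \right)} + I{\left(137 \right)}} = \frac{1}{-103 + 137} = \frac{1}{34}$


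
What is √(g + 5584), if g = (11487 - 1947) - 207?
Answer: √14917 ≈ 122.14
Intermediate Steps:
g = 9333 (g = 9540 - 207 = 9333)
√(g + 5584) = √(9333 + 5584) = √14917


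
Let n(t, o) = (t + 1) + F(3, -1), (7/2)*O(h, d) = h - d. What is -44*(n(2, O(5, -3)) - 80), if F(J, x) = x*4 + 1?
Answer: 3520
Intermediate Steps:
O(h, d) = -2*d/7 + 2*h/7 (O(h, d) = 2*(h - d)/7 = -2*d/7 + 2*h/7)
F(J, x) = 1 + 4*x (F(J, x) = 4*x + 1 = 1 + 4*x)
n(t, o) = -2 + t (n(t, o) = (t + 1) + (1 + 4*(-1)) = (1 + t) + (1 - 4) = (1 + t) - 3 = -2 + t)
-44*(n(2, O(5, -3)) - 80) = -44*((-2 + 2) - 80) = -44*(0 - 80) = -44*(-80) = 3520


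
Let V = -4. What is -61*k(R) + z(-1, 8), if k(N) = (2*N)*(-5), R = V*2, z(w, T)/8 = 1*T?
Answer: -4816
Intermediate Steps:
z(w, T) = 8*T (z(w, T) = 8*(1*T) = 8*T)
R = -8 (R = -4*2 = -8)
k(N) = -10*N
-61*k(R) + z(-1, 8) = -(-610)*(-8) + 8*8 = -61*80 + 64 = -4880 + 64 = -4816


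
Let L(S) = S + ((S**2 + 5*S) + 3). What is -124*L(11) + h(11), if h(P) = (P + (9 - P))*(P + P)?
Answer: -23362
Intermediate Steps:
h(P) = 18*P (h(P) = 9*(2*P) = 18*P)
L(S) = 3 + S**2 + 6*S (L(S) = S + (3 + S**2 + 5*S) = 3 + S**2 + 6*S)
-124*L(11) + h(11) = -124*(3 + 11**2 + 6*11) + 18*11 = -124*(3 + 121 + 66) + 198 = -124*190 + 198 = -23560 + 198 = -23362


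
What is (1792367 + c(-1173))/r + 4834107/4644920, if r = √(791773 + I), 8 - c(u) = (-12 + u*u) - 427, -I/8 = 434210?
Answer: 4834107/4644920 - 416885*I*√2681907/2681907 ≈ 1.0407 - 254.56*I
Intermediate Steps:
I = -3473680 (I = -8*434210 = -3473680)
c(u) = 447 - u² (c(u) = 8 - ((-12 + u*u) - 427) = 8 - ((-12 + u²) - 427) = 8 - (-439 + u²) = 8 + (439 - u²) = 447 - u²)
r = I*√2681907 (r = √(791773 - 3473680) = √(-2681907) = I*√2681907 ≈ 1637.7*I)
(1792367 + c(-1173))/r + 4834107/4644920 = (1792367 + (447 - 1*(-1173)²))/((I*√2681907)) + 4834107/4644920 = (1792367 + (447 - 1*1375929))*(-I*√2681907/2681907) + 4834107*(1/4644920) = (1792367 + (447 - 1375929))*(-I*√2681907/2681907) + 4834107/4644920 = (1792367 - 1375482)*(-I*√2681907/2681907) + 4834107/4644920 = 416885*(-I*√2681907/2681907) + 4834107/4644920 = -416885*I*√2681907/2681907 + 4834107/4644920 = 4834107/4644920 - 416885*I*√2681907/2681907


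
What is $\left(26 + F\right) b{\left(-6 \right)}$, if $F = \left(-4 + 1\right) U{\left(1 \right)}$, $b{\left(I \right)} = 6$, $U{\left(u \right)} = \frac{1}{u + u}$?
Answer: $147$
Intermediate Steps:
$U{\left(u \right)} = \frac{1}{2 u}$
$F = - \frac{3}{2}$ ($F = \left(-4 + 1\right) \frac{1}{2 \cdot 1} = - 3 \cdot \frac{1}{2} \cdot 1 = \left(-3\right) \frac{1}{2} = - \frac{3}{2} \approx -1.5$)
$\left(26 + F\right) b{\left(-6 \right)} = \left(26 - \frac{3}{2}\right) 6 = \frac{49}{2} \cdot 6 = 147$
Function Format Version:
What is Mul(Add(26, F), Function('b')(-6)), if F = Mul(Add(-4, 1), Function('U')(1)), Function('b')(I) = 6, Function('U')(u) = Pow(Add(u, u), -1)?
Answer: 147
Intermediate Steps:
Function('U')(u) = Mul(Rational(1, 2), Pow(u, -1)) (Function('U')(u) = Pow(Mul(2, u), -1) = Mul(Rational(1, 2), Pow(u, -1)))
F = Rational(-3, 2) (F = Mul(Add(-4, 1), Mul(Rational(1, 2), Pow(1, -1))) = Mul(-3, Mul(Rational(1, 2), 1)) = Mul(-3, Rational(1, 2)) = Rational(-3, 2) ≈ -1.5000)
Mul(Add(26, F), Function('b')(-6)) = Mul(Add(26, Rational(-3, 2)), 6) = Mul(Rational(49, 2), 6) = 147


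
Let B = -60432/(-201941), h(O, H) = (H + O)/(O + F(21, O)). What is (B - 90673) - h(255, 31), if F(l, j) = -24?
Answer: -384526503547/4240761 ≈ -90674.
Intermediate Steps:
h(O, H) = (H + O)/(-24 + O) (h(O, H) = (H + O)/(O - 24) = (H + O)/(-24 + O))
B = 60432/201941 (B = -60432*(-1/201941) = 60432/201941 ≈ 0.29926)
(B - 90673) - h(255, 31) = (60432/201941 - 90673) - (31 + 255)/(-24 + 255) = -18310535861/201941 - 286/231 = -18310535861/201941 - 1*26/21 = -18310535861/201941 - 26/21 = -384526503547/4240761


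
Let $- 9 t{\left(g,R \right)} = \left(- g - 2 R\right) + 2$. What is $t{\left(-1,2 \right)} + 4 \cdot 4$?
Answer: $\frac{145}{9} \approx 16.111$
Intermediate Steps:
$t{\left(g,R \right)} = - \frac{2}{9} + \frac{g}{9} + \frac{2 R}{9}$ ($t{\left(g,R \right)} = - \frac{\left(- g - 2 R\right) + 2}{9} = - \frac{2 - g - 2 R}{9} = - \frac{2}{9} + \frac{g}{9} + \frac{2 R}{9}$)
$t{\left(-1,2 \right)} + 4 \cdot 4 = \left(- \frac{2}{9} + \frac{1}{9} \left(-1\right) + \frac{2}{9} \cdot 2\right) + 4 \cdot 4 = \left(- \frac{2}{9} - \frac{1}{9} + \frac{4}{9}\right) + 16 = \frac{1}{9} + 16 = \frac{145}{9}$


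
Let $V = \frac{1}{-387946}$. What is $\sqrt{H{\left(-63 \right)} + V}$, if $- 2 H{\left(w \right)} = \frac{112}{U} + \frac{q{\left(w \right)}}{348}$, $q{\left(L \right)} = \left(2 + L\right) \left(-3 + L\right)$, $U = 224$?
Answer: $\frac{i \sqrt{763798478261286}}{11250434} \approx 2.4565 i$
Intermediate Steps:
$q{\left(L \right)} = \left(-3 + L\right) \left(2 + L\right)$
$V = - \frac{1}{387946} \approx -2.5777 \cdot 10^{-6}$
$H{\left(w \right)} = - \frac{7}{29} - \frac{w^{2}}{696} + \frac{w}{696}$ ($H{\left(w \right)} = - \frac{\frac{112}{224} + \frac{-6 + w^{2} - w}{348}}{2} = - \frac{112 \cdot \frac{1}{224} + \left(-6 + w^{2} - w\right) \frac{1}{348}}{2} = - \frac{\frac{1}{2} - \left(\frac{1}{58} - \frac{w^{2}}{348} + \frac{w}{348}\right)}{2} = - \frac{\frac{14}{29} - \frac{w}{348} + \frac{w^{2}}{348}}{2} = - \frac{7}{29} - \frac{w^{2}}{696} + \frac{w}{696}$)
$\sqrt{H{\left(-63 \right)} + V} = \sqrt{\left(- \frac{7}{29} - \frac{\left(-63\right)^{2}}{696} + \frac{1}{696} \left(-63\right)\right) - \frac{1}{387946}} = \sqrt{\left(- \frac{7}{29} - \frac{1323}{232} - \frac{21}{232}\right) - \frac{1}{387946}} = \sqrt{- \frac{175}{29} - \frac{1}{387946}} = \sqrt{- \frac{67890579}{11250434}} = \frac{i \sqrt{763798478261286}}{11250434}$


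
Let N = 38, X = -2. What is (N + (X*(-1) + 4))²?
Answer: 1936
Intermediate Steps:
(N + (X*(-1) + 4))² = (38 + (-2*(-1) + 4))² = (38 + (2 + 4))² = (38 + 6)² = 44² = 1936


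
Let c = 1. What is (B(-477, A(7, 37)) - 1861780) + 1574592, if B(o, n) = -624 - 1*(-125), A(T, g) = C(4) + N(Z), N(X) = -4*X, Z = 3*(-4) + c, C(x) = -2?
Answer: -287687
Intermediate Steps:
Z = -11 (Z = 3*(-4) + 1 = -12 + 1 = -11)
A(T, g) = 42 (A(T, g) = -2 - 4*(-11) = -2 + 44 = 42)
B(o, n) = -499 (B(o, n) = -624 + 125 = -499)
(B(-477, A(7, 37)) - 1861780) + 1574592 = (-499 - 1861780) + 1574592 = -1862279 + 1574592 = -287687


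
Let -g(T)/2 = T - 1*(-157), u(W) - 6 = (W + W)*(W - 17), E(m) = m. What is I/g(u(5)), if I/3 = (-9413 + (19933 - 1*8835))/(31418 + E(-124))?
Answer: -5055/2691284 ≈ -0.0018783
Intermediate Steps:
u(W) = 6 + 2*W*(-17 + W) (u(W) = 6 + (W + W)*(W - 17) = 6 + (2*W)*(-17 + W) = 6 + 2*W*(-17 + W))
g(T) = -314 - 2*T (g(T) = -2*(T - 1*(-157)) = -2*(T + 157) = -2*(157 + T) = -314 - 2*T)
I = 5055/31294 (I = 3*((-9413 + (19933 - 1*8835))/(31418 - 124)) = 3*((-9413 + (19933 - 8835))/31294) = 3*((-9413 + 11098)*(1/31294)) = 3*(1685*(1/31294)) = 3*(1685/31294) = 5055/31294 ≈ 0.16153)
I/g(u(5)) = 5055/(31294*(-314 - 2*(6 - 34*5 + 2*5²))) = 5055/(31294*(-314 - 2*(6 - 170 + 2*25))) = 5055/(31294*(-314 - 2*(6 - 170 + 50))) = 5055/(31294*(-314 - 2*(-114))) = 5055/(31294*(-314 + 228)) = (5055/31294)/(-86) = (5055/31294)*(-1/86) = -5055/2691284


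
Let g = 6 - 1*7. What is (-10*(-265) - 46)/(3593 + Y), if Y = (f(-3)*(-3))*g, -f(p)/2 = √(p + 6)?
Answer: 9356172/12909541 + 15624*√3/12909541 ≈ 0.72684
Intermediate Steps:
f(p) = -2*√(6 + p) (f(p) = -2*√(p + 6) = -2*√(6 + p))
g = -1 (g = 6 - 7 = -1)
Y = -6*√3 (Y = (-2*√(6 - 3)*(-3))*(-1) = (-2*√3*(-3))*(-1) = (6*√3)*(-1) = -6*√3 ≈ -10.392)
(-10*(-265) - 46)/(3593 + Y) = (-10*(-265) - 46)/(3593 - 6*√3) = (2650 - 46)/(3593 - 6*√3) = 2604/(3593 - 6*√3)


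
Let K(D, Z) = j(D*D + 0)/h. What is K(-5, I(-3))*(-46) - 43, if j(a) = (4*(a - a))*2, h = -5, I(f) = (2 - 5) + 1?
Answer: -43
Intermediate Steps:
I(f) = -2 (I(f) = -3 + 1 = -2)
j(a) = 0 (j(a) = (4*0)*2 = 0*2 = 0)
K(D, Z) = 0 (K(D, Z) = 0/(-5) = 0*(-⅕) = 0)
K(-5, I(-3))*(-46) - 43 = 0*(-46) - 43 = 0 - 43 = -43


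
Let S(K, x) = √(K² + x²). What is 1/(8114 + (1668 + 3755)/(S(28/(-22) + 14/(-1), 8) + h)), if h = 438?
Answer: 188346851938/1530581944866897 + 477224*√562/1530581944866897 ≈ 0.00012306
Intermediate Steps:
1/(8114 + (1668 + 3755)/(S(28/(-22) + 14/(-1), 8) + h)) = 1/(8114 + (1668 + 3755)/(√((28/(-22) + 14/(-1))² + 8²) + 438)) = 1/(8114 + 5423/(√((28*(-1/22) + 14*(-1))² + 64) + 438)) = 1/(8114 + 5423/(√((-14/11 - 14)² + 64) + 438)) = 1/(8114 + 5423/(√((-168/11)² + 64) + 438)) = 1/(8114 + 5423/(√(28224/121 + 64) + 438)) = 1/(8114 + 5423/(√(35968/121) + 438)) = 1/(8114 + 5423/(8*√562/11 + 438)) = 1/(8114 + 5423/(438 + 8*√562/11))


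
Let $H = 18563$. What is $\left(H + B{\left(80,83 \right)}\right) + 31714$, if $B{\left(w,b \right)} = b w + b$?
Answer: $57000$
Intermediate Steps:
$B{\left(w,b \right)} = b + b w$
$\left(H + B{\left(80,83 \right)}\right) + 31714 = \left(18563 + 83 \left(1 + 80\right)\right) + 31714 = \left(18563 + 83 \cdot 81\right) + 31714 = \left(18563 + 6723\right) + 31714 = 25286 + 31714 = 57000$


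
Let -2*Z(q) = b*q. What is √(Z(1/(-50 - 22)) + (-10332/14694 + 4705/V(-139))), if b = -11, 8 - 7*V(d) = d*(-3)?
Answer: I*√11746406596372043/12019692 ≈ 9.0169*I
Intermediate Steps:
V(d) = 8/7 + 3*d/7 (V(d) = 8/7 - d*(-3)/7 = 8/7 - (-3)*d/7 = 8/7 + 3*d/7)
Z(q) = 11*q/2 (Z(q) = -(-11)*q/2 = 11*q/2)
√(Z(1/(-50 - 22)) + (-10332/14694 + 4705/V(-139))) = √(11/(2*(-50 - 22)) + (-10332/14694 + 4705/(8/7 + (3/7)*(-139)))) = √((11/2)/(-72) + (-10332*1/14694 + 4705/(8/7 - 417/7))) = √((11/2)*(-1/72) + (-1722/2449 + 4705/(-409/7))) = √(-11/144 + (-1722/2449 + 4705*(-7/409))) = √(-11/144 + (-1722/2449 - 32935/409)) = √(-11/144 - 81362113/1001641) = √(-11727162323/144236304) = I*√11746406596372043/12019692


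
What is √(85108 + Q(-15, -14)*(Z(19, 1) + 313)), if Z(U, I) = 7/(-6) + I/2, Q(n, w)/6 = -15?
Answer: √56998 ≈ 238.74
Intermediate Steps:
Q(n, w) = -90 (Q(n, w) = 6*(-15) = -90)
Z(U, I) = -7/6 + I/2 (Z(U, I) = 7*(-⅙) + I*(½) = -7/6 + I/2)
√(85108 + Q(-15, -14)*(Z(19, 1) + 313)) = √(85108 - 90*((-7/6 + (½)*1) + 313)) = √(85108 - 90*((-7/6 + ½) + 313)) = √(85108 - 90*(-⅔ + 313)) = √(85108 - 90*937/3) = √(85108 - 28110) = √56998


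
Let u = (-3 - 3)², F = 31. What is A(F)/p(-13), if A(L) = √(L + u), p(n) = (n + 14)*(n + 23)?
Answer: √67/10 ≈ 0.81853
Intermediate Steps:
p(n) = (14 + n)*(23 + n)
u = 36 (u = (-6)² = 36)
A(L) = √(36 + L) (A(L) = √(L + 36) = √(36 + L))
A(F)/p(-13) = √(36 + 31)/(322 + (-13)² + 37*(-13)) = √67/(322 + 169 - 481) = √67/10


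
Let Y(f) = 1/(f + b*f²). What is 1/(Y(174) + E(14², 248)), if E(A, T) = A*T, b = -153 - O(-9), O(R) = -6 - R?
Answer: 4722882/229569848255 ≈ 2.0573e-5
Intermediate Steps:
b = -156 (b = -153 - (-6 - 1*(-9)) = -153 - (-6 + 9) = -153 - 1*3 = -153 - 3 = -156)
Y(f) = 1/(f - 156*f²)
1/(Y(174) + E(14², 248)) = 1/(-1/(174*(-1 + 156*174)) + 14²*248) = 1/(-1*1/174/(-1 + 27144) + 196*248) = 1/(-1*1/174/27143 + 48608) = 1/(-1*1/174*1/27143 + 48608) = 1/(-1/4722882 + 48608) = 1/(229569848255/4722882) = 4722882/229569848255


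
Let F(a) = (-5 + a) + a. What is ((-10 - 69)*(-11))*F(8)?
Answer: 9559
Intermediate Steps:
F(a) = -5 + 2*a
((-10 - 69)*(-11))*F(8) = ((-10 - 69)*(-11))*(-5 + 2*8) = (-79*(-11))*(-5 + 16) = 869*11 = 9559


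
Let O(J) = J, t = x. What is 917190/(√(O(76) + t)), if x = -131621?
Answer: -183438*I*√131545/26309 ≈ -2528.8*I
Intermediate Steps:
t = -131621
917190/(√(O(76) + t)) = 917190/(√(76 - 131621)) = 917190/(√(-131545)) = 917190/((I*√131545)) = 917190*(-I*√131545/131545) = -183438*I*√131545/26309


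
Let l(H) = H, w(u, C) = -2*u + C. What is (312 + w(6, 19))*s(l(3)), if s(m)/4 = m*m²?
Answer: 34452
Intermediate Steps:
w(u, C) = C - 2*u
s(m) = 4*m³ (s(m) = 4*(m*m²) = 4*m³)
(312 + w(6, 19))*s(l(3)) = (312 + (19 - 2*6))*(4*3³) = (312 + (19 - 12))*(4*27) = (312 + 7)*108 = 319*108 = 34452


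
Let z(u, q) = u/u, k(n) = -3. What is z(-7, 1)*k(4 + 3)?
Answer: -3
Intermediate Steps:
z(u, q) = 1
z(-7, 1)*k(4 + 3) = 1*(-3) = -3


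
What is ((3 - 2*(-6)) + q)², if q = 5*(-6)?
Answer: 225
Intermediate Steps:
q = -30
((3 - 2*(-6)) + q)² = ((3 - 2*(-6)) - 30)² = ((3 + 12) - 30)² = (15 - 30)² = (-15)² = 225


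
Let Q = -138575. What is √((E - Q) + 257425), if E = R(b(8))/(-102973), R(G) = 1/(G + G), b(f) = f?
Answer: √8481680063987/4628 ≈ 629.29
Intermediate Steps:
R(G) = 1/(2*G)
E = -1/1647568 (E = ((½)/8)/(-102973) = ((½)*(⅛))*(-1/102973) = (1/16)*(-1/102973) = -1/1647568 ≈ -6.0695e-7)
√((E - Q) + 257425) = √((-1/1647568 - 1*(-138575)) + 257425) = √((-1/1647568 + 138575) + 257425) = √(228311735599/1647568 + 257425) = √(652436927999/1647568) = √8481680063987/4628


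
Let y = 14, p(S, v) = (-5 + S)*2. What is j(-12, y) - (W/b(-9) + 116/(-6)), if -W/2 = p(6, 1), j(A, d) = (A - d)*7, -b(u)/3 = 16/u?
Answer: -1943/12 ≈ -161.92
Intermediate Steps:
b(u) = -48/u
p(S, v) = -10 + 2*S
j(A, d) = -7*d + 7*A
W = -4 (W = -2*(-10 + 2*6) = -2*(-10 + 12) = -2*2 = -4)
j(-12, y) - (W/b(-9) + 116/(-6)) = (-7*14 + 7*(-12)) - (-4/((-48/(-9))) + 116/(-6)) = (-98 - 84) - (-4/((-48*(-⅑))) + 116*(-⅙)) = -182 - (-4/16/3 - 58/3) = -182 - (-4*3/16 - 58/3) = -182 - (-¾ - 58/3) = -182 - 1*(-241/12) = -182 + 241/12 = -1943/12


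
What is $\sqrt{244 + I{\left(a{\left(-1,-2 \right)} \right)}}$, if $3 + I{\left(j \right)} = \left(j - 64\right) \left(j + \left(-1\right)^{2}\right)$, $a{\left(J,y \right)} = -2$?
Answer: $\sqrt{307} \approx 17.521$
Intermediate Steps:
$I{\left(j \right)} = -3 + \left(1 + j\right) \left(-64 + j\right)$ ($I{\left(j \right)} = -3 + \left(j - 64\right) \left(j + \left(-1\right)^{2}\right) = -3 + \left(-64 + j\right) \left(j + 1\right) = -3 + \left(-64 + j\right) \left(1 + j\right) = -3 + \left(1 + j\right) \left(-64 + j\right)$)
$\sqrt{244 + I{\left(a{\left(-1,-2 \right)} \right)}} = \sqrt{244 - \left(-59 - 4\right)} = \sqrt{244 + \left(-67 + 4 + 126\right)} = \sqrt{244 + 63} = \sqrt{307}$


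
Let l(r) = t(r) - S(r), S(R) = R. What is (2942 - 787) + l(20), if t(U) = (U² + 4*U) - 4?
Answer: 2611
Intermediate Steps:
t(U) = -4 + U² + 4*U
l(r) = -4 + r² + 3*r (l(r) = (-4 + r² + 4*r) - r = -4 + r² + 3*r)
(2942 - 787) + l(20) = (2942 - 787) + (-4 + 20² + 3*20) = 2155 + (-4 + 400 + 60) = 2155 + 456 = 2611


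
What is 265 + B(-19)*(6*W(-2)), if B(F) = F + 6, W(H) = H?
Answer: 421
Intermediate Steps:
B(F) = 6 + F
265 + B(-19)*(6*W(-2)) = 265 + (6 - 19)*(6*(-2)) = 265 - 13*(-12) = 265 + 156 = 421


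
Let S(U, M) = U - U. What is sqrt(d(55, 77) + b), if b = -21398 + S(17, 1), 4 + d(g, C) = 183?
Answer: I*sqrt(21219) ≈ 145.67*I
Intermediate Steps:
S(U, M) = 0
d(g, C) = 179 (d(g, C) = -4 + 183 = 179)
b = -21398 (b = -21398 + 0 = -21398)
sqrt(d(55, 77) + b) = sqrt(179 - 21398) = sqrt(-21219) = I*sqrt(21219)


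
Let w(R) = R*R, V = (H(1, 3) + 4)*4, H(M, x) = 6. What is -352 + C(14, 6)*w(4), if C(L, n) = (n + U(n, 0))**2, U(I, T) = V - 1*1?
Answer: 32048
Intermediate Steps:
V = 40 (V = (6 + 4)*4 = 10*4 = 40)
w(R) = R**2
U(I, T) = 39 (U(I, T) = 40 - 1*1 = 40 - 1 = 39)
C(L, n) = (39 + n)**2 (C(L, n) = (n + 39)**2 = (39 + n)**2)
-352 + C(14, 6)*w(4) = -352 + (39 + 6)**2*4**2 = -352 + 45**2*16 = -352 + 2025*16 = -352 + 32400 = 32048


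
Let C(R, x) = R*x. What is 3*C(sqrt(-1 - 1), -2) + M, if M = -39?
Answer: -39 - 6*I*sqrt(2) ≈ -39.0 - 8.4853*I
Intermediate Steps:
3*C(sqrt(-1 - 1), -2) + M = 3*(sqrt(-1 - 1)*(-2)) - 39 = 3*(sqrt(-2)*(-2)) - 39 = 3*((I*sqrt(2))*(-2)) - 39 = 3*(-2*I*sqrt(2)) - 39 = -6*I*sqrt(2) - 39 = -39 - 6*I*sqrt(2)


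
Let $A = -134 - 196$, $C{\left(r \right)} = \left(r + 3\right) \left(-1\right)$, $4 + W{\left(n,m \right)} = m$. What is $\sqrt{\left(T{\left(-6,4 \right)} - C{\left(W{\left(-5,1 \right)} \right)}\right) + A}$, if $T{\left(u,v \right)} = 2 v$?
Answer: $i \sqrt{322} \approx 17.944 i$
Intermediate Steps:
$W{\left(n,m \right)} = -4 + m$
$C{\left(r \right)} = -3 - r$ ($C{\left(r \right)} = \left(3 + r\right) \left(-1\right) = -3 - r$)
$A = -330$ ($A = -134 - 196 = -330$)
$\sqrt{\left(T{\left(-6,4 \right)} - C{\left(W{\left(-5,1 \right)} \right)}\right) + A} = \sqrt{\left(2 \cdot 4 - \left(-3 - \left(-4 + 1\right)\right)\right) - 330} = \sqrt{\left(8 - \left(-3 - -3\right)\right) - 330} = \sqrt{\left(8 - \left(-3 + 3\right)\right) - 330} = \sqrt{\left(8 - 0\right) - 330} = \sqrt{\left(8 + 0\right) - 330} = \sqrt{8 - 330} = \sqrt{-322} = i \sqrt{322}$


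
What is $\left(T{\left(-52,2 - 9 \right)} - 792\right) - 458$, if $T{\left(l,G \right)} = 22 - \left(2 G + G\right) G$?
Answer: $-1375$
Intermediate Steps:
$T{\left(l,G \right)} = 22 - 3 G^{2}$ ($T{\left(l,G \right)} = 22 - 3 G G = 22 - 3 G^{2}$)
$\left(T{\left(-52,2 - 9 \right)} - 792\right) - 458 = \left(\left(22 - 3 \left(2 - 9\right)^{2}\right) - 792\right) - 458 = \left(\left(22 - 3 \left(-7\right)^{2}\right) - 792\right) - 458 = \left(\left(22 - 147\right) - 792\right) - 458 = \left(-125 - 792\right) - 458 = -917 - 458 = -1375$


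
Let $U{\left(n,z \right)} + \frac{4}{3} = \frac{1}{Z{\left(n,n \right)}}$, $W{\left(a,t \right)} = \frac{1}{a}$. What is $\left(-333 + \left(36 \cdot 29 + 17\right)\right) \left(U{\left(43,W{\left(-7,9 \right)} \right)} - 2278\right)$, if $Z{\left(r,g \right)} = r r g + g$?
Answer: $- \frac{198002494508}{119325} \approx -1.6594 \cdot 10^{6}$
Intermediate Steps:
$Z{\left(r,g \right)} = g + g r^{2}$ ($Z{\left(r,g \right)} = r^{2} g + g = g r^{2} + g = g + g r^{2}$)
$U{\left(n,z \right)} = - \frac{4}{3} + \frac{1}{n \left(1 + n^{2}\right)}$
$\left(-333 + \left(36 \cdot 29 + 17\right)\right) \left(U{\left(43,W{\left(-7,9 \right)} \right)} - 2278\right) = \left(-333 + \left(36 \cdot 29 + 17\right)\right) \left(\frac{3 - 172 \left(1 + 43^{2}\right)}{3 \cdot 43 \left(1 + 43^{2}\right)} - 2278\right) = \left(-333 + \left(1044 + 17\right)\right) \left(\frac{1}{3} \cdot \frac{1}{43} \frac{1}{1 + 1849} \left(3 - 172 \left(1 + 1849\right)\right) - 2278\right) = \left(-333 + 1061\right) \left(\frac{1}{3} \cdot \frac{1}{43} \cdot \frac{1}{1850} \left(3 - 172 \cdot 1850\right) - 2278\right) = 728 \left(\frac{1}{3} \cdot \frac{1}{43} \cdot \frac{1}{1850} \left(3 - 318200\right) - 2278\right) = 728 \left(\frac{1}{3} \cdot \frac{1}{43} \cdot \frac{1}{1850} \left(-318197\right) - 2278\right) = 728 \left(- \frac{318197}{238650} - 2278\right) = 728 \left(- \frac{543962897}{238650}\right) = - \frac{198002494508}{119325}$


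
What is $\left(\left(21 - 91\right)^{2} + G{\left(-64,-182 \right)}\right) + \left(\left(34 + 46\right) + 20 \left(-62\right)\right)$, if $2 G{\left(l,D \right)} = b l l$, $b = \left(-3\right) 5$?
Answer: $-26980$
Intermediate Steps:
$b = -15$
$G{\left(l,D \right)} = - \frac{15 l^{2}}{2}$ ($G{\left(l,D \right)} = \frac{- 15 l l}{2} = \frac{\left(-15\right) l^{2}}{2} = - \frac{15 l^{2}}{2}$)
$\left(\left(21 - 91\right)^{2} + G{\left(-64,-182 \right)}\right) + \left(\left(34 + 46\right) + 20 \left(-62\right)\right) = \left(\left(21 - 91\right)^{2} - \frac{15 \left(-64\right)^{2}}{2}\right) + \left(\left(34 + 46\right) + 20 \left(-62\right)\right) = \left(\left(-70\right)^{2} - 30720\right) + \left(80 - 1240\right) = \left(4900 - 30720\right) - 1160 = -25820 - 1160 = -26980$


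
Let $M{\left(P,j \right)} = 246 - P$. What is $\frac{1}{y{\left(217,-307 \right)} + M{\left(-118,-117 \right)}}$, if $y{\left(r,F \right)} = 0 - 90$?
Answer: $\frac{1}{274} \approx 0.0036496$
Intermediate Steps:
$y{\left(r,F \right)} = -90$ ($y{\left(r,F \right)} = 0 - 90 = -90$)
$\frac{1}{y{\left(217,-307 \right)} + M{\left(-118,-117 \right)}} = \frac{1}{-90 + \left(246 - -118\right)} = \frac{1}{-90 + \left(246 + 118\right)} = \frac{1}{-90 + 364} = \frac{1}{274}$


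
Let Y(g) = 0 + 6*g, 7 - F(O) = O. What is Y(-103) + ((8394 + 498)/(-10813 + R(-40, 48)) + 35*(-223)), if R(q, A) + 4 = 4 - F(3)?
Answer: -91120483/10817 ≈ -8423.8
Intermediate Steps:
F(O) = 7 - O
R(q, A) = -4 (R(q, A) = -4 + (4 - (7 - 1*3)) = -4 + (4 - (7 - 3)) = -4 + (4 - 1*4) = -4 + (4 - 4) = -4 + 0 = -4)
Y(g) = 6*g
Y(-103) + ((8394 + 498)/(-10813 + R(-40, 48)) + 35*(-223)) = 6*(-103) + ((8394 + 498)/(-10813 - 4) + 35*(-223)) = -618 + (8892/(-10817) - 7805) = -618 + (8892*(-1/10817) - 7805) = -618 + (-8892/10817 - 7805) = -618 - 84435577/10817 = -91120483/10817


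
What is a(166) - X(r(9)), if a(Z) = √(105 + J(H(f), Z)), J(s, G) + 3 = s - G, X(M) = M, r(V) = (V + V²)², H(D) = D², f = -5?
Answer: -8100 + I*√39 ≈ -8100.0 + 6.245*I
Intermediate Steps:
J(s, G) = -3 + s - G (J(s, G) = -3 + (s - G) = -3 + s - G)
a(Z) = √(127 - Z) (a(Z) = √(105 + (-3 + (-5)² - Z)) = √(105 + (-3 + 25 - Z)) = √(105 + (22 - Z)) = √(127 - Z))
a(166) - X(r(9)) = √(127 - 1*166) - 9²*(1 + 9)² = √(127 - 166) - 81*10² = √(-39) - 81*100 = I*√39 - 1*8100 = I*√39 - 8100 = -8100 + I*√39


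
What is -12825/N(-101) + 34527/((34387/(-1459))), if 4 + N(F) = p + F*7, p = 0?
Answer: -3930615072/2716573 ≈ -1446.9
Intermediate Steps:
N(F) = -4 + 7*F (N(F) = -4 + (0 + F*7) = -4 + (0 + 7*F) = -4 + 7*F)
-12825/N(-101) + 34527/((34387/(-1459))) = -12825/(-4 + 7*(-101)) + 34527/((34387/(-1459))) = -12825/(-4 - 707) + 34527/((34387*(-1/1459))) = -12825/(-711) + 34527/(-34387/1459) = -12825*(-1/711) + 34527*(-1459/34387) = 1425/79 - 50374893/34387 = -3930615072/2716573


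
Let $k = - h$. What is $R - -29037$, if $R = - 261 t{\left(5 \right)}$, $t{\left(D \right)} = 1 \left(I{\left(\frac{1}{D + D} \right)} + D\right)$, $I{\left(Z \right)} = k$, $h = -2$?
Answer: $27210$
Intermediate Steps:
$k = 2$ ($k = \left(-1\right) \left(-2\right) = 2$)
$I{\left(Z \right)} = 2$
$t{\left(D \right)} = 2 + D$ ($t{\left(D \right)} = 1 \left(2 + D\right) = 2 + D$)
$R = -1827$ ($R = - 261 \left(2 + 5\right) = \left(-261\right) 7 = -1827$)
$R - -29037 = -1827 - -29037 = -1827 + 29037 = 27210$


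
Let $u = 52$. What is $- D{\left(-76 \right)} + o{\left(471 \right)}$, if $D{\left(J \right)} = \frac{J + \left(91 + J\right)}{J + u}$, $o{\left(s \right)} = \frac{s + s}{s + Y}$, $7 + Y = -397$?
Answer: $\frac{18521}{1608} \approx 11.518$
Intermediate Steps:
$Y = -404$ ($Y = -7 - 397 = -404$)
$o{\left(s \right)} = \frac{2 s}{-404 + s}$ ($o{\left(s \right)} = \frac{s + s}{s - 404} = \frac{2 s}{-404 + s}$)
$D{\left(J \right)} = \frac{91 + 2 J}{52 + J}$ ($D{\left(J \right)} = \frac{J + \left(91 + J\right)}{J + 52} = \frac{91 + 2 J}{52 + J}$)
$- D{\left(-76 \right)} + o{\left(471 \right)} = - \frac{91 + 2 \left(-76\right)}{52 - 76} + 2 \cdot 471 \frac{1}{-404 + 471} = - \frac{91 - 152}{-24} + 2 \cdot 471 \cdot \frac{1}{67} = - \frac{\left(-1\right) \left(-61\right)}{24} + 2 \cdot 471 \cdot \frac{1}{67} = \left(-1\right) \frac{61}{24} + \frac{942}{67} = - \frac{61}{24} + \frac{942}{67} = \frac{18521}{1608}$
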